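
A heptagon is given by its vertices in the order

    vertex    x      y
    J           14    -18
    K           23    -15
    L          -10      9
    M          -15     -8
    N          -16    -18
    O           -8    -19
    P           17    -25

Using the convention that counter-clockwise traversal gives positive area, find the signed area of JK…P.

672.5

Apply Gauss's area formula: 2A = Σ (x_i·y_{i+1} − x_{i+1}·y_i), indices taken mod 7.
Σ = (204) + (57) + (215) + (142) + (160) + (523) + (44) = 1345
Signed area = Σ/2 = 672.5 (positive ⇒ counter-clockwise traversal).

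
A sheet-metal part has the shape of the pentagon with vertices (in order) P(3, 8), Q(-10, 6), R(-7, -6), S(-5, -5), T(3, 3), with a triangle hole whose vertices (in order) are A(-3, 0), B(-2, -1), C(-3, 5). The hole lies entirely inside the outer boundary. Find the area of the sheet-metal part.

Outer boundary:
Apply the shoelace formula: 2A = Σ (x_i·y_{i+1} − x_{i+1}·y_i), indices taken mod 5.
P→Q: (3)(6) − (-10)(8) = 98
Q→R: (-10)(-6) − (-7)(6) = 102
R→S: (-7)(-5) − (-5)(-6) = 5
S→T: (-5)(3) − (3)(-5) = 0
T→P: (3)(8) − (3)(3) = 15
Σ = 220
Area = |Σ|/2 = 110.
Hole:
Apply the surveyor's formula: 2A = Σ (x_i·y_{i+1} − x_{i+1}·y_i), indices taken mod 3.
Σ = (3) + (-13) + (15) = 5
Area = |Σ|/2 = 2.5.
Net area = 110 − 2.5 = 107.5.

107.5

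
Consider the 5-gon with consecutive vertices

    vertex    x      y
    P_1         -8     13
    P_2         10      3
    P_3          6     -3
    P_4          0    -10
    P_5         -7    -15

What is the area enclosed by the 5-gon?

Σ = (-154) + (-48) + (-60) + (-70) + (-211) = -543
Area = |Σ|/2 = 271.5.

271.5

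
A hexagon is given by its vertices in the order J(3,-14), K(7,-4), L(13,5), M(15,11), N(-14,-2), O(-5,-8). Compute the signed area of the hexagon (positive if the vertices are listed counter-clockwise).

280.5

Apply the shoelace formula: 2A = Σ (x_i·y_{i+1} − x_{i+1}·y_i), indices taken mod 6.
J→K: (3)(-4) − (7)(-14) = 86
K→L: (7)(5) − (13)(-4) = 87
L→M: (13)(11) − (15)(5) = 68
M→N: (15)(-2) − (-14)(11) = 124
N→O: (-14)(-8) − (-5)(-2) = 102
O→J: (-5)(-14) − (3)(-8) = 94
Σ = 561
Signed area = Σ/2 = 280.5 (positive ⇒ counter-clockwise traversal).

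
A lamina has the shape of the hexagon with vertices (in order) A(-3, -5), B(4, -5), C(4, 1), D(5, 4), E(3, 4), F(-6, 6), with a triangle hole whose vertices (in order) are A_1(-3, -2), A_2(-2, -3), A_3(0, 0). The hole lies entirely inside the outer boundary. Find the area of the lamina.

81.5

Outer boundary:
Apply Gauss's area formula: 2A = Σ (x_i·y_{i+1} − x_{i+1}·y_i), indices taken mod 6.
Σ = (35) + (24) + (11) + (8) + (42) + (48) = 168
Area = |Σ|/2 = 84.
Hole:
Apply Gauss's area formula: 2A = Σ (x_i·y_{i+1} − x_{i+1}·y_i), indices taken mod 3.
Cross-terms: 5, 0, 0  ⇒  Σ = 5
Area = |Σ|/2 = 2.5.
Net area = 84 − 2.5 = 81.5.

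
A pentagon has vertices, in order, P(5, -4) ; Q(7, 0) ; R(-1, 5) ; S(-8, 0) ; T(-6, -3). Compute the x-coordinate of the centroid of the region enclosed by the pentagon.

Apply the surveyor's formula. First the cross-terms c_i = x_i·y_{i+1} − x_{i+1}·y_i:
  28, 35, 40, 24, 39  ⇒  2A = 166, A = 83.
Then Σ (x_i + x_{i+1})·c_i = -189, so x̄ = -189 / (6·83) = -63/166.

-63/166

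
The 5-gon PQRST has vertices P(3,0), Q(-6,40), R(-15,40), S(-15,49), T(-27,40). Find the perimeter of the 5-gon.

124

|PQ| = √((-9)² + (40)²) = √1681 = 41
|QR| = √((-9)² + (0)²) = √81 = 9
|RS| = √((0)² + (9)²) = √81 = 9
|ST| = √((-12)² + (-9)²) = √225 = 15
|TP| = √((30)² + (-40)²) = √2500 = 50
Perimeter = 41 + 9 + 9 + 15 + 50 = 124.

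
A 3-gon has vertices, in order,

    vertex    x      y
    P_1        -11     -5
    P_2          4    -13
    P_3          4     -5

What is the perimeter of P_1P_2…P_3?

40

|P_1P_2| = √((15)² + (-8)²) = √289 = 17
|P_2P_3| = √((0)² + (8)²) = √64 = 8
|P_3P_1| = √((-15)² + (0)²) = √225 = 15
Perimeter = 17 + 8 + 15 = 40.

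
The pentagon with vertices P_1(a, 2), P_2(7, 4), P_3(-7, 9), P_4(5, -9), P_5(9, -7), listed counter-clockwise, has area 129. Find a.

9

The doubled signed area Σ (x_i y_{i+1} − x_{i+1} y_i) is linear in a.
With a=0 it equals 159; the coefficient of a is 11 (from the two edges through P_1).
So 11·a + 159 = 2·129 = 258 ⇒ a = 9.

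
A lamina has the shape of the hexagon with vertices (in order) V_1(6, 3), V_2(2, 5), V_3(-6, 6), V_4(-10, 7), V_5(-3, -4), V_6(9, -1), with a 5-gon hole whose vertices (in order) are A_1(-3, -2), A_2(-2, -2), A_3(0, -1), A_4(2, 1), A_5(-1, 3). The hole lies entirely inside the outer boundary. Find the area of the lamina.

Outer boundary:
Apply the shoelace (surveyor's) formula: 2A = Σ (x_i·y_{i+1} − x_{i+1}·y_i), indices taken mod 6.
Σ = (24) + (42) + (18) + (61) + (39) + (33) = 217
Area = |Σ|/2 = 108.5.
Hole:
Apply Gauss's area formula: 2A = Σ (x_i·y_{i+1} − x_{i+1}·y_i), indices taken mod 5.
Σ = (2) + (2) + (2) + (7) + (11) = 24
Area = |Σ|/2 = 12.
Net area = 108.5 − 12 = 96.5.

96.5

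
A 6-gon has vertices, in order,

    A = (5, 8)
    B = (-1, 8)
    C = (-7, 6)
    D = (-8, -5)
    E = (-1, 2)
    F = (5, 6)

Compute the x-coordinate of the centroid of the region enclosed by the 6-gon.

Apply the shoelace formula. First the cross-terms c_i = x_i·y_{i+1} − x_{i+1}·y_i:
  48, 50, 83, -21, -16, 10  ⇒  2A = 154, A = 77.
Then Σ (x_i + x_{i+1})·c_i = -1228, so x̄ = -1228 / (6·77) = -614/231.

-614/231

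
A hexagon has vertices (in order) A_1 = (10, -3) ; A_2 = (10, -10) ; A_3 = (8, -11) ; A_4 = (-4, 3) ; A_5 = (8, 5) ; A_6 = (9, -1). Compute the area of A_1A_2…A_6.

117

Σ = (-70) + (-30) + (-20) + (-44) + (-53) + (-17) = -234
Area = |Σ|/2 = 117.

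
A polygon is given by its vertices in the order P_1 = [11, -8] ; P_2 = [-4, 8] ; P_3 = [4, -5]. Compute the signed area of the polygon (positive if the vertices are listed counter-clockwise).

Apply the shoelace formula: 2A = Σ (x_i·y_{i+1} − x_{i+1}·y_i), indices taken mod 3.
Σ = (56) + (-12) + (23) = 67
Signed area = Σ/2 = 33.5 (positive ⇒ counter-clockwise traversal).

33.5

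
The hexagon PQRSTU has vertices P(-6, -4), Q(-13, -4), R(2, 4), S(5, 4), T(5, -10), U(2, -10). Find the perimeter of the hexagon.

|PQ| = √((-7)² + (0)²) = √49 = 7
|QR| = √((15)² + (8)²) = √289 = 17
|RS| = √((3)² + (0)²) = √9 = 3
|ST| = √((0)² + (-14)²) = √196 = 14
|TU| = √((-3)² + (0)²) = √9 = 3
|UP| = √((-8)² + (6)²) = √100 = 10
Perimeter = 7 + 17 + 3 + 14 + 3 + 10 = 54.

54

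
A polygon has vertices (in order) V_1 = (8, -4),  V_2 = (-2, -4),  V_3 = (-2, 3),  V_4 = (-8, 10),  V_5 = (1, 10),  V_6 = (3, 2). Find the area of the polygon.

Σ = (-40) + (-14) + (4) + (-90) + (-28) + (-28) = -196
Area = |Σ|/2 = 98.

98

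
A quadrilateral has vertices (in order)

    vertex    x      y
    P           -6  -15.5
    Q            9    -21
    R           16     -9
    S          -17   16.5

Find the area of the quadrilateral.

Σ = (265.5) + (255) + (111) + (362.5) = 994
Area = |Σ|/2 = 497.

497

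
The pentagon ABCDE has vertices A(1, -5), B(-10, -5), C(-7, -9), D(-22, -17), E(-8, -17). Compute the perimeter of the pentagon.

62

|AB| = √((-11)² + (0)²) = √121 = 11
|BC| = √((3)² + (-4)²) = √25 = 5
|CD| = √((-15)² + (-8)²) = √289 = 17
|DE| = √((14)² + (0)²) = √196 = 14
|EA| = √((9)² + (12)²) = √225 = 15
Perimeter = 11 + 5 + 17 + 14 + 15 = 62.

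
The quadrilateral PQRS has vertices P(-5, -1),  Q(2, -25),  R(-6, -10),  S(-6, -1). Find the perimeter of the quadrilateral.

52

|PQ| = √((7)² + (-24)²) = √625 = 25
|QR| = √((-8)² + (15)²) = √289 = 17
|RS| = √((0)² + (9)²) = √81 = 9
|SP| = √((1)² + (0)²) = √1 = 1
Perimeter = 25 + 17 + 9 + 1 = 52.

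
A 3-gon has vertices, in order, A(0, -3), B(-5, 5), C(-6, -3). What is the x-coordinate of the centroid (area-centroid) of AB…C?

Apply the shoelace formula. First the cross-terms c_i = x_i·y_{i+1} − x_{i+1}·y_i:
  -15, 45, 18  ⇒  2A = 48, A = 24.
Then Σ (x_i + x_{i+1})·c_i = -528, so x̄ = -528 / (6·24) = -11/3.

-11/3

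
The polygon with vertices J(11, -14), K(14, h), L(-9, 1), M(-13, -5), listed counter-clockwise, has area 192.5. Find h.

The doubled signed area Σ (x_i y_{i+1} − x_{i+1} y_i) is linear in h.
With h=0 it equals 505; the coefficient of h is 20 (from the two edges through K).
So 20·h + 505 = 2·192.5 = 385 ⇒ h = -6.

-6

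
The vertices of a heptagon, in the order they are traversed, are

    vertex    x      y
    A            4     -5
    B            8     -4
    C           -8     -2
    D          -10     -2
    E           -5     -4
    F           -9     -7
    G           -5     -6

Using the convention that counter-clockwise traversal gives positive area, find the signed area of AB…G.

34.5

Apply the surveyor's formula: 2A = Σ (x_i·y_{i+1} − x_{i+1}·y_i), indices taken mod 7.
Σ = (24) + (-48) + (-4) + (30) + (-1) + (19) + (49) = 69
Signed area = Σ/2 = 34.5 (positive ⇒ counter-clockwise traversal).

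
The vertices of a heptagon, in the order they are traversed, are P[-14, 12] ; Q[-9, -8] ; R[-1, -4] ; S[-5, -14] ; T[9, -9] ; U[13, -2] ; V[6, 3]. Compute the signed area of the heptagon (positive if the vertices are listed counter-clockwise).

338.5

Apply Gauss's area formula: 2A = Σ (x_i·y_{i+1} − x_{i+1}·y_i), indices taken mod 7.
Σ = (220) + (28) + (-6) + (171) + (99) + (51) + (114) = 677
Signed area = Σ/2 = 338.5 (positive ⇒ counter-clockwise traversal).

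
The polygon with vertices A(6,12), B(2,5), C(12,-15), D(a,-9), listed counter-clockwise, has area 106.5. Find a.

13

The doubled signed area Σ (x_i y_{i+1} − x_{i+1} y_i) is linear in a.
With a=0 it equals -138; the coefficient of a is 27 (from the two edges through D).
So 27·a + -138 = 2·106.5 = 213 ⇒ a = 13.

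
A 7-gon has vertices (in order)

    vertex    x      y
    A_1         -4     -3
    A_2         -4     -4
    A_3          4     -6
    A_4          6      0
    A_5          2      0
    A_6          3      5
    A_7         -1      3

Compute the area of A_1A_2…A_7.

59.5

Apply Gauss's area formula: 2A = Σ (x_i·y_{i+1} − x_{i+1}·y_i), indices taken mod 7.
A_1→A_2: (-4)(-4) − (-4)(-3) = 4
A_2→A_3: (-4)(-6) − (4)(-4) = 40
A_3→A_4: (4)(0) − (6)(-6) = 36
A_4→A_5: (6)(0) − (2)(0) = 0
A_5→A_6: (2)(5) − (3)(0) = 10
A_6→A_7: (3)(3) − (-1)(5) = 14
A_7→A_1: (-1)(-3) − (-4)(3) = 15
Σ = 119
Area = |Σ|/2 = 59.5.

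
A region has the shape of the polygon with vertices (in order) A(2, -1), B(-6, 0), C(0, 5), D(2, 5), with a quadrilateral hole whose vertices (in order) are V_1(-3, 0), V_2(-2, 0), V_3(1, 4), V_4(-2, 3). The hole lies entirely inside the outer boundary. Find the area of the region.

Outer boundary:
Cross-terms: -6, -30, -10, -12  ⇒  Σ = -58
Area = |Σ|/2 = 29.
Hole:
Σ = (0) + (-8) + (11) + (9) = 12
Area = |Σ|/2 = 6.
Net area = 29 − 6 = 23.

23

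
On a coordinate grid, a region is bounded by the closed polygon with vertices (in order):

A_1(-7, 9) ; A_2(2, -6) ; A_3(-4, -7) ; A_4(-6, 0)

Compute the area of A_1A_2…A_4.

55

Σ = (24) + (-38) + (-42) + (-54) = -110
Area = |Σ|/2 = 55.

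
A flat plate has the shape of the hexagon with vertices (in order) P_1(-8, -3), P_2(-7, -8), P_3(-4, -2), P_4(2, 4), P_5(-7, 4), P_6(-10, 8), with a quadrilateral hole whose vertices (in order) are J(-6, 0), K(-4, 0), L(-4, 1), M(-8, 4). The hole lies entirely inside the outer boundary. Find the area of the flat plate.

57.5

Outer boundary:
P_1→P_2: (-8)(-8) − (-7)(-3) = 43
P_2→P_3: (-7)(-2) − (-4)(-8) = -18
P_3→P_4: (-4)(4) − (2)(-2) = -12
P_4→P_5: (2)(4) − (-7)(4) = 36
P_5→P_6: (-7)(8) − (-10)(4) = -16
P_6→P_1: (-10)(-3) − (-8)(8) = 94
Σ = 127
Area = |Σ|/2 = 63.5.
Hole:
Apply the shoelace formula: 2A = Σ (x_i·y_{i+1} − x_{i+1}·y_i), indices taken mod 4.
Σ = (0) + (-4) + (-8) + (24) = 12
Area = |Σ|/2 = 6.
Net area = 63.5 − 6 = 57.5.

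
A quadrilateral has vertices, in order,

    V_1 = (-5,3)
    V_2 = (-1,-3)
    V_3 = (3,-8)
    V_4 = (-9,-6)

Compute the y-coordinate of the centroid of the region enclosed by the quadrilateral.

Apply the shoelace formula. First the cross-terms c_i = x_i·y_{i+1} − x_{i+1}·y_i:
  18, 17, -90, -57  ⇒  2A = -112, A = -56.
Then Σ (y_i + y_{i+1})·c_i = 1244, so ȳ = 1244 / (6·(-56)) = -311/84.

-311/84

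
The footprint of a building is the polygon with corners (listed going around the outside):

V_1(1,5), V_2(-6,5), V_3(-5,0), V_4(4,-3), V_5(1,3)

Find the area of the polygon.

Apply the shoelace (surveyor's) formula: 2A = Σ (x_i·y_{i+1} − x_{i+1}·y_i), indices taken mod 5.
V_1→V_2: (1)(5) − (-6)(5) = 35
V_2→V_3: (-6)(0) − (-5)(5) = 25
V_3→V_4: (-5)(-3) − (4)(0) = 15
V_4→V_5: (4)(3) − (1)(-3) = 15
V_5→V_1: (1)(5) − (1)(3) = 2
Σ = 92
Area = |Σ|/2 = 46.

46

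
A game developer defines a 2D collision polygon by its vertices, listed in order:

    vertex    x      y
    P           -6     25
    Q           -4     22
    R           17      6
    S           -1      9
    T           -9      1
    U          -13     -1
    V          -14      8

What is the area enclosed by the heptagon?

294.5

Apply the surveyor's formula: 2A = Σ (x_i·y_{i+1} − x_{i+1}·y_i), indices taken mod 7.
Σ = (-32) + (-398) + (159) + (80) + (22) + (-118) + (-302) = -589
Area = |Σ|/2 = 294.5.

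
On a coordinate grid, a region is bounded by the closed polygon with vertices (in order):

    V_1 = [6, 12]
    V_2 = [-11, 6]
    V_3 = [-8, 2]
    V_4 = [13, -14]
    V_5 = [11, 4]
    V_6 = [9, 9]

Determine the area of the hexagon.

V_1→V_2: (6)(6) − (-11)(12) = 168
V_2→V_3: (-11)(2) − (-8)(6) = 26
V_3→V_4: (-8)(-14) − (13)(2) = 86
V_4→V_5: (13)(4) − (11)(-14) = 206
V_5→V_6: (11)(9) − (9)(4) = 63
V_6→V_1: (9)(12) − (6)(9) = 54
Σ = 603
Area = |Σ|/2 = 301.5.

301.5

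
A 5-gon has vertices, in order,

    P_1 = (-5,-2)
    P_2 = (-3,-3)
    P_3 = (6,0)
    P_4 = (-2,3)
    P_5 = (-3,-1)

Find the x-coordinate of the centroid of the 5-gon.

-1/19

Apply the shoelace (surveyor's) formula. First the cross-terms c_i = x_i·y_{i+1} − x_{i+1}·y_i:
  9, 18, 18, 11, 1  ⇒  2A = 57, A = 28.5.
Then Σ (x_i + x_{i+1})·c_i = -9, so x̄ = -9 / (6·28.5) = -1/19.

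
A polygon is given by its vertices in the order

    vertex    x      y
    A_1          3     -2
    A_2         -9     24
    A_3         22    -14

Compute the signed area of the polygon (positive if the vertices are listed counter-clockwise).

Apply the shoelace formula: 2A = Σ (x_i·y_{i+1} − x_{i+1}·y_i), indices taken mod 3.
Σ = (54) + (-402) + (-2) = -350
Signed area = Σ/2 = -175 (negative ⇒ clockwise traversal).

-175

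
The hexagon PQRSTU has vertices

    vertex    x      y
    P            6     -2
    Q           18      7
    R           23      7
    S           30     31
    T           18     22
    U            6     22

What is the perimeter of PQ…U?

96

|PQ| = √((12)² + (9)²) = √225 = 15
|QR| = √((5)² + (0)²) = √25 = 5
|RS| = √((7)² + (24)²) = √625 = 25
|ST| = √((-12)² + (-9)²) = √225 = 15
|TU| = √((-12)² + (0)²) = √144 = 12
|UP| = √((0)² + (-24)²) = √576 = 24
Perimeter = 15 + 5 + 25 + 15 + 12 + 24 = 96.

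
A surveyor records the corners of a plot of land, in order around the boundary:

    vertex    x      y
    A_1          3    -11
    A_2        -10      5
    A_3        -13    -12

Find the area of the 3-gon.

Apply the shoelace (surveyor's) formula: 2A = Σ (x_i·y_{i+1} − x_{i+1}·y_i), indices taken mod 3.
Σ = (-95) + (185) + (179) = 269
Area = |Σ|/2 = 134.5.

134.5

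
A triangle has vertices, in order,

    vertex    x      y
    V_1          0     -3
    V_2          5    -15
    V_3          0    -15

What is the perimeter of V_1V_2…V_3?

30

|V_1V_2| = √((5)² + (-12)²) = √169 = 13
|V_2V_3| = √((-5)² + (0)²) = √25 = 5
|V_3V_1| = √((0)² + (12)²) = √144 = 12
Perimeter = 13 + 5 + 12 = 30.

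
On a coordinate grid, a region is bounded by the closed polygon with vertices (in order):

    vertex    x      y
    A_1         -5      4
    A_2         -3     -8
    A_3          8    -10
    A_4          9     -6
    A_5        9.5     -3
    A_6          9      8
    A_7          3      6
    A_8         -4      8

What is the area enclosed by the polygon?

211.5

Apply Gauss's area formula: 2A = Σ (x_i·y_{i+1} − x_{i+1}·y_i), indices taken mod 8.
Σ = (52) + (94) + (42) + (30) + (103) + (30) + (48) + (24) = 423
Area = |Σ|/2 = 211.5.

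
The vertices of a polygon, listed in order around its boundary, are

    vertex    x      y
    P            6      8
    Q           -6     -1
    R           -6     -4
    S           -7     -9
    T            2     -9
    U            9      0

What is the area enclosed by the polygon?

Σ = (42) + (18) + (26) + (81) + (81) + (72) = 320
Area = |Σ|/2 = 160.

160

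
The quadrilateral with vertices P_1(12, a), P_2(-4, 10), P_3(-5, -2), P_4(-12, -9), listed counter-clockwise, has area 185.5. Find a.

-8

Write out the shoelace sum; only the two edges meeting at P_1 involve a:
2·Area = [((-12)·a − 12·(-9)) + (12·10 − (-4)·a)] + 79
       = -8·a + 307 = 371
⇒ a = -8.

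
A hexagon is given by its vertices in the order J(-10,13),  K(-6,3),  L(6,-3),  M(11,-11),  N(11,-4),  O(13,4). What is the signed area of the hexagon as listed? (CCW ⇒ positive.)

Cross-terms: 48, 0, -33, 77, 96, 209  ⇒  Σ = 397
Signed area = Σ/2 = 198.5 (positive ⇒ counter-clockwise traversal).

198.5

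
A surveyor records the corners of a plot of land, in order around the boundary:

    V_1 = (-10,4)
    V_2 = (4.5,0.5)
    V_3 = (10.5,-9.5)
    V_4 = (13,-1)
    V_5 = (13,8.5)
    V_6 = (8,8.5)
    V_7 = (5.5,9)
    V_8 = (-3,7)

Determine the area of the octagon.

178.375

V_1→V_2: (-10)(0.5) − (4.5)(4) = -23
V_2→V_3: (4.5)(-9.5) − (10.5)(0.5) = -48
V_3→V_4: (10.5)(-1) − (13)(-9.5) = 113
V_4→V_5: (13)(8.5) − (13)(-1) = 123.5
V_5→V_6: (13)(8.5) − (8)(8.5) = 42.5
V_6→V_7: (8)(9) − (5.5)(8.5) = 25.25
V_7→V_8: (5.5)(7) − (-3)(9) = 65.5
V_8→V_1: (-3)(4) − (-10)(7) = 58
Σ = 356.75
Area = |Σ|/2 = 178.375.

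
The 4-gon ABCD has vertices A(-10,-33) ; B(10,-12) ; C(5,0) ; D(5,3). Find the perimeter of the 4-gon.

84

|AB| = √((20)² + (21)²) = √841 = 29
|BC| = √((-5)² + (12)²) = √169 = 13
|CD| = √((0)² + (3)²) = √9 = 3
|DA| = √((-15)² + (-36)²) = √1521 = 39
Perimeter = 29 + 13 + 3 + 39 = 84.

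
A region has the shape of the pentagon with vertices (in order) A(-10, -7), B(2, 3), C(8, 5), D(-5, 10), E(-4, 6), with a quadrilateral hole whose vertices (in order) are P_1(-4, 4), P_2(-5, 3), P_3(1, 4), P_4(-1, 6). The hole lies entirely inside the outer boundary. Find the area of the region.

Outer boundary:
Cross-terms: -16, -14, 105, 10, 88  ⇒  Σ = 173
Area = |Σ|/2 = 86.5.
Hole:
Σ = (8) + (-23) + (10) + (20) = 15
Area = |Σ|/2 = 7.5.
Net area = 86.5 − 7.5 = 79.

79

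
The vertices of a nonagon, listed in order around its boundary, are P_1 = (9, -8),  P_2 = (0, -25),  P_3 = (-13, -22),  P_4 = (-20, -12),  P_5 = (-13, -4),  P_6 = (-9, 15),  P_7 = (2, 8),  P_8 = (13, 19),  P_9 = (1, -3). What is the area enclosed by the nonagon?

Apply the surveyor's formula: 2A = Σ (x_i·y_{i+1} − x_{i+1}·y_i), indices taken mod 9.
Σ = (-225) + (-325) + (-284) + (-76) + (-231) + (-102) + (-66) + (-58) + (19) = -1348
Area = |Σ|/2 = 674.

674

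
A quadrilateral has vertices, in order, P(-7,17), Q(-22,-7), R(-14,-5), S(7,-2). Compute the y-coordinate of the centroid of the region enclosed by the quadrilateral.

Apply the surveyor's formula. First the cross-terms c_i = x_i·y_{i+1} − x_{i+1}·y_i:
  423, 12, 63, 105  ⇒  2A = 603, A = 301.5.
Then Σ (y_i + y_{i+1})·c_i = 5220, so ȳ = 5220 / (6·301.5) = 580/201.

580/201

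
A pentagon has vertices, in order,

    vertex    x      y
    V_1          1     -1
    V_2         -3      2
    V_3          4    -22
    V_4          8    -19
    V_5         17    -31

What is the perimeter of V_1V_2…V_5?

84

|V_1V_2| = √((-4)² + (3)²) = √25 = 5
|V_2V_3| = √((7)² + (-24)²) = √625 = 25
|V_3V_4| = √((4)² + (3)²) = √25 = 5
|V_4V_5| = √((9)² + (-12)²) = √225 = 15
|V_5V_1| = √((-16)² + (30)²) = √1156 = 34
Perimeter = 5 + 25 + 5 + 15 + 34 = 84.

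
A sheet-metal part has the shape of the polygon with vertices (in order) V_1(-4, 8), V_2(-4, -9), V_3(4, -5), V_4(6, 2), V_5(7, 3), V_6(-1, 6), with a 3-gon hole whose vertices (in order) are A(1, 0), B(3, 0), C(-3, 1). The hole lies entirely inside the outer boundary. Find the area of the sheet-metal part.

Outer boundary:
V_1→V_2: (-4)(-9) − (-4)(8) = 68
V_2→V_3: (-4)(-5) − (4)(-9) = 56
V_3→V_4: (4)(2) − (6)(-5) = 38
V_4→V_5: (6)(3) − (7)(2) = 4
V_5→V_6: (7)(6) − (-1)(3) = 45
V_6→V_1: (-1)(8) − (-4)(6) = 16
Σ = 227
Area = |Σ|/2 = 113.5.
Hole:
Apply the surveyor's formula: 2A = Σ (x_i·y_{i+1} − x_{i+1}·y_i), indices taken mod 3.
Σ = (0) + (3) + (-1) = 2
Area = |Σ|/2 = 1.
Net area = 113.5 − 1 = 112.5.

112.5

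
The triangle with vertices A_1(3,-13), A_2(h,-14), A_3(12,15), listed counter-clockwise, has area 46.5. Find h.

The doubled signed area Σ (x_i y_{i+1} − x_{i+1} y_i) is linear in h.
With h=0 it equals -75; the coefficient of h is 28 (from the two edges through A_2).
So 28·h + -75 = 2·46.5 = 93 ⇒ h = 6.

6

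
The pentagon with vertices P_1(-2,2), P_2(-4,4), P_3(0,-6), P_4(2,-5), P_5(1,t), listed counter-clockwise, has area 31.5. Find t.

5

Write out the shoelace sum; only the two edges meeting at P_5 involve t:
2·Area = [(2·t − 1·(-5)) + (1·2 − (-2)·t)] + 36
       = 4·t + 43 = 63
⇒ t = 5.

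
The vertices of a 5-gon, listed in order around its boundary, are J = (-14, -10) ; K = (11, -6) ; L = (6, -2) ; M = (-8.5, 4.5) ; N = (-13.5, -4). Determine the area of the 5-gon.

Apply Gauss's area formula: 2A = Σ (x_i·y_{i+1} − x_{i+1}·y_i), indices taken mod 5.
Σ = (194) + (14) + (10) + (94.75) + (79) = 391.75
Area = |Σ|/2 = 195.875.

195.875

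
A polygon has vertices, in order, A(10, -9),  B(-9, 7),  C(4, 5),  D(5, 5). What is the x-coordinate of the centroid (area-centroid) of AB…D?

93/46

Apply the shoelace formula. First the cross-terms c_i = x_i·y_{i+1} − x_{i+1}·y_i:
  -11, -73, -5, -95  ⇒  2A = -184, A = -92.
Then Σ (x_i + x_{i+1})·c_i = -1116, so x̄ = -1116 / (6·(-92)) = 93/46.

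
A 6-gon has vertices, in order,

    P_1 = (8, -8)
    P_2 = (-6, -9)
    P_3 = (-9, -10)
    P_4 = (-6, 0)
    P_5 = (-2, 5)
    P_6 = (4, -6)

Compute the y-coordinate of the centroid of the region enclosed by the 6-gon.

-891/223

Apply the shoelace (surveyor's) formula. First the cross-terms c_i = x_i·y_{i+1} − x_{i+1}·y_i:
  -120, -21, -60, -30, -8, 16  ⇒  2A = -223, A = -111.5.
Then Σ (y_i + y_{i+1})·c_i = 2673, so ȳ = 2673 / (6·(-111.5)) = -891/223.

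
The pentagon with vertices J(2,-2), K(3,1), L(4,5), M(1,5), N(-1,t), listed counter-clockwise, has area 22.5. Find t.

-4

Write out the shoelace sum; only the two edges meeting at N involve t:
2·Area = [(1·t − (-1)·5) + ((-1)·(-2) − 2·t)] + 34
       = -1·t + 41 = 45
⇒ t = -4.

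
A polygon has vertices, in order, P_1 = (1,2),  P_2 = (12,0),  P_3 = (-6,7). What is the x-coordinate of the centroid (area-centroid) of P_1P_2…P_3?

Apply the surveyor's formula. First the cross-terms c_i = x_i·y_{i+1} − x_{i+1}·y_i:
  -24, 84, -19  ⇒  2A = 41, A = 20.5.
Then Σ (x_i + x_{i+1})·c_i = 287, so x̄ = 287 / (6·20.5) = 7/3.

7/3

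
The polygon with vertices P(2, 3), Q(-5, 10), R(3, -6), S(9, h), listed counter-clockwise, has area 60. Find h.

The doubled signed area Σ (x_i y_{i+1} − x_{i+1} y_i) is linear in h.
With h=0 it equals 116; the coefficient of h is 1 (from the two edges through S).
So 1·h + 116 = 2·60 = 120 ⇒ h = 4.

4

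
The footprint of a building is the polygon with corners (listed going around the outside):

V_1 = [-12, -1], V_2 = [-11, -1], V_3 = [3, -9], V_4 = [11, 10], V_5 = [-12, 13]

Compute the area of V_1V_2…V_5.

Apply the shoelace formula: 2A = Σ (x_i·y_{i+1} − x_{i+1}·y_i), indices taken mod 5.
Cross-terms: 1, 102, 129, 263, 168  ⇒  Σ = 663
Area = |Σ|/2 = 331.5.

331.5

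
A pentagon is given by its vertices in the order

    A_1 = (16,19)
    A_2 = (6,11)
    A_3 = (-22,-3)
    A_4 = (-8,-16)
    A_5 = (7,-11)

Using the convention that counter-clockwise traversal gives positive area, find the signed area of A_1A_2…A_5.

A_1→A_2: (16)(11) − (6)(19) = 62
A_2→A_3: (6)(-3) − (-22)(11) = 224
A_3→A_4: (-22)(-16) − (-8)(-3) = 328
A_4→A_5: (-8)(-11) − (7)(-16) = 200
A_5→A_1: (7)(19) − (16)(-11) = 309
Σ = 1123
Signed area = Σ/2 = 561.5 (positive ⇒ counter-clockwise traversal).

561.5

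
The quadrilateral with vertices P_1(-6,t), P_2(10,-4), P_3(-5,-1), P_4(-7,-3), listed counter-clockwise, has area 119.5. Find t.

The doubled signed area Σ (x_i y_{i+1} − x_{i+1} y_i) is linear in t.
With t=0 it equals -16; the coefficient of t is -17 (from the two edges through P_1).
So -17·t + -16 = 2·119.5 = 239 ⇒ t = -15.

-15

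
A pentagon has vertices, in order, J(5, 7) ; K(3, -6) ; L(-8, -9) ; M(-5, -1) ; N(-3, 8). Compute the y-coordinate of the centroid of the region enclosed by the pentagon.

-76/267

Apply Gauss's area formula. First the cross-terms c_i = x_i·y_{i+1} − x_{i+1}·y_i:
  -51, -75, -37, -43, -61  ⇒  2A = -267, A = -133.5.
Then Σ (y_i + y_{i+1})·c_i = 228, so ȳ = 228 / (6·(-133.5)) = -76/267.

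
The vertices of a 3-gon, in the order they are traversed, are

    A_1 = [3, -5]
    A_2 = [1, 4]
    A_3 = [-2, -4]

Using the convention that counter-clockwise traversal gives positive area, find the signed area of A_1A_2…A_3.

21.5

Apply Gauss's area formula: 2A = Σ (x_i·y_{i+1} − x_{i+1}·y_i), indices taken mod 3.
Cross-terms: 17, 4, 22  ⇒  Σ = 43
Signed area = Σ/2 = 21.5 (positive ⇒ counter-clockwise traversal).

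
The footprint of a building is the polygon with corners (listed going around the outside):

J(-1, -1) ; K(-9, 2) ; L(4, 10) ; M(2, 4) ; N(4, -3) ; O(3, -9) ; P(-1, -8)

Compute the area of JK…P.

101

Apply the surveyor's formula: 2A = Σ (x_i·y_{i+1} − x_{i+1}·y_i), indices taken mod 7.
Σ = (-11) + (-98) + (-4) + (-22) + (-27) + (-33) + (-7) = -202
Area = |Σ|/2 = 101.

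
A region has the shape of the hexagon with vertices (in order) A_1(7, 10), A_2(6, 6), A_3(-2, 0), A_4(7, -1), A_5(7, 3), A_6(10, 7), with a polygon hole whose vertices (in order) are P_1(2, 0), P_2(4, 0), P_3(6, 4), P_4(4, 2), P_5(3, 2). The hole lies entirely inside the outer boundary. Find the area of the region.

42

Outer boundary:
Apply the shoelace (surveyor's) formula: 2A = Σ (x_i·y_{i+1} − x_{i+1}·y_i), indices taken mod 6.
Σ = (-18) + (12) + (2) + (28) + (19) + (51) = 94
Area = |Σ|/2 = 47.
Hole:
Apply the shoelace (surveyor's) formula: 2A = Σ (x_i·y_{i+1} − x_{i+1}·y_i), indices taken mod 5.
Cross-terms: 0, 16, -4, 2, -4  ⇒  Σ = 10
Area = |Σ|/2 = 5.
Net area = 47 − 5 = 42.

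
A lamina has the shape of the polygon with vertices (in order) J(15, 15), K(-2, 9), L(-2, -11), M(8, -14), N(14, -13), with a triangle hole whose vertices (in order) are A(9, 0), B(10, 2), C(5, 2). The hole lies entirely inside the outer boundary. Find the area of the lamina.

404

Outer boundary:
Apply the shoelace (surveyor's) formula: 2A = Σ (x_i·y_{i+1} − x_{i+1}·y_i), indices taken mod 5.
Σ = (165) + (40) + (116) + (92) + (405) = 818
Area = |Σ|/2 = 409.
Hole:
Σ = (18) + (10) + (-18) = 10
Area = |Σ|/2 = 5.
Net area = 409 − 5 = 404.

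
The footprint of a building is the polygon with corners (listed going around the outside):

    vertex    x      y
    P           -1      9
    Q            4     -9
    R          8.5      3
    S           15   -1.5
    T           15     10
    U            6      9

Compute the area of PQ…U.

157.125

Apply Gauss's area formula: 2A = Σ (x_i·y_{i+1} − x_{i+1}·y_i), indices taken mod 6.
Σ = (-27) + (88.5) + (-57.75) + (172.5) + (75) + (63) = 314.25
Area = |Σ|/2 = 157.125.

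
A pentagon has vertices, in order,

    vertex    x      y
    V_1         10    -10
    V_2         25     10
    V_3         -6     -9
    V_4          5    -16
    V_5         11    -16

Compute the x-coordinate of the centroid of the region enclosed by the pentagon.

Apply the surveyor's formula. First the cross-terms c_i = x_i·y_{i+1} − x_{i+1}·y_i:
  350, -165, 141, 96, 50  ⇒  2A = 472, A = 236.
Then Σ (x_i + x_{i+1})·c_i = 11560, so x̄ = 11560 / (6·236) = 1445/177.

1445/177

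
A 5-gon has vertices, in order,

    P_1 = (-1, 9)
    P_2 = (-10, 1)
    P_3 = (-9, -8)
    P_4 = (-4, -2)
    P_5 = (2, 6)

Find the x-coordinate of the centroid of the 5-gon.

-101/21

Apply the shoelace (surveyor's) formula. First the cross-terms c_i = x_i·y_{i+1} − x_{i+1}·y_i:
  89, 89, -14, -20, 24  ⇒  2A = 168, A = 84.
Then Σ (x_i + x_{i+1})·c_i = -2424, so x̄ = -2424 / (6·84) = -101/21.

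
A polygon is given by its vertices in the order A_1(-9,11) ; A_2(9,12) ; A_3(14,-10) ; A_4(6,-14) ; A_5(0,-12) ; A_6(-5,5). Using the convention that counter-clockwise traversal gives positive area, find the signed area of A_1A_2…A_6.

-371.5

A_1→A_2: (-9)(12) − (9)(11) = -207
A_2→A_3: (9)(-10) − (14)(12) = -258
A_3→A_4: (14)(-14) − (6)(-10) = -136
A_4→A_5: (6)(-12) − (0)(-14) = -72
A_5→A_6: (0)(5) − (-5)(-12) = -60
A_6→A_1: (-5)(11) − (-9)(5) = -10
Σ = -743
Signed area = Σ/2 = -371.5 (negative ⇒ clockwise traversal).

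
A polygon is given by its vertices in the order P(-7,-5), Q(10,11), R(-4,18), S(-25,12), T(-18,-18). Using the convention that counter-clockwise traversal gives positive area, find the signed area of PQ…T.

Apply the surveyor's formula: 2A = Σ (x_i·y_{i+1} − x_{i+1}·y_i), indices taken mod 5.
Cross-terms: -27, 224, 402, 666, -36  ⇒  Σ = 1229
Signed area = Σ/2 = 614.5 (positive ⇒ counter-clockwise traversal).

614.5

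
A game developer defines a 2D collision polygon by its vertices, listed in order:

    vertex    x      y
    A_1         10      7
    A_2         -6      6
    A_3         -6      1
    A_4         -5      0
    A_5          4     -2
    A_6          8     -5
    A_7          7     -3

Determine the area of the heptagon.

116.5

Apply Gauss's area formula: 2A = Σ (x_i·y_{i+1} − x_{i+1}·y_i), indices taken mod 7.
Σ = (102) + (30) + (5) + (10) + (-4) + (11) + (79) = 233
Area = |Σ|/2 = 116.5.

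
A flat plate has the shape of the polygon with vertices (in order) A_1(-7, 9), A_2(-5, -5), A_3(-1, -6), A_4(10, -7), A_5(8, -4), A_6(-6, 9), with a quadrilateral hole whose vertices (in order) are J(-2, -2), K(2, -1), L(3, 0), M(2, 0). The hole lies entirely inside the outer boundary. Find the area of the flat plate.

Outer boundary:
Σ = (80) + (25) + (67) + (16) + (48) + (9) = 245
Area = |Σ|/2 = 122.5.
Hole:
Apply the shoelace formula: 2A = Σ (x_i·y_{i+1} − x_{i+1}·y_i), indices taken mod 4.
J→K: (-2)(-1) − (2)(-2) = 6
K→L: (2)(0) − (3)(-1) = 3
L→M: (3)(0) − (2)(0) = 0
M→J: (2)(-2) − (-2)(0) = -4
Σ = 5
Area = |Σ|/2 = 2.5.
Net area = 122.5 − 2.5 = 120.

120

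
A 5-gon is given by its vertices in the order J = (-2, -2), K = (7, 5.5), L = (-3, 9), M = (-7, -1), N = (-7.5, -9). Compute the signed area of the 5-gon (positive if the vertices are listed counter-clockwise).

Apply Gauss's area formula: 2A = Σ (x_i·y_{i+1} − x_{i+1}·y_i), indices taken mod 5.
J→K: (-2)(5.5) − (7)(-2) = 3
K→L: (7)(9) − (-3)(5.5) = 79.5
L→M: (-3)(-1) − (-7)(9) = 66
M→N: (-7)(-9) − (-7.5)(-1) = 55.5
N→J: (-7.5)(-2) − (-2)(-9) = -3
Σ = 201
Signed area = Σ/2 = 100.5 (positive ⇒ counter-clockwise traversal).

100.5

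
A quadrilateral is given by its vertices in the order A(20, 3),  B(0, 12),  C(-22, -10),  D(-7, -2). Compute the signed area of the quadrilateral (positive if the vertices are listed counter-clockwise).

248.5

Apply Gauss's area formula: 2A = Σ (x_i·y_{i+1} − x_{i+1}·y_i), indices taken mod 4.
A→B: (20)(12) − (0)(3) = 240
B→C: (0)(-10) − (-22)(12) = 264
C→D: (-22)(-2) − (-7)(-10) = -26
D→A: (-7)(3) − (20)(-2) = 19
Σ = 497
Signed area = Σ/2 = 248.5 (positive ⇒ counter-clockwise traversal).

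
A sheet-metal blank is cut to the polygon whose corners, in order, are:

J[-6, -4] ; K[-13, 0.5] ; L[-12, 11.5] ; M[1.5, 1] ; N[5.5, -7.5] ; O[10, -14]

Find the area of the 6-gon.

185.25

Apply Gauss's area formula: 2A = Σ (x_i·y_{i+1} − x_{i+1}·y_i), indices taken mod 6.
Σ = (-55) + (-143.5) + (-29.25) + (-16.75) + (-2) + (-124) = -370.5
Area = |Σ|/2 = 185.25.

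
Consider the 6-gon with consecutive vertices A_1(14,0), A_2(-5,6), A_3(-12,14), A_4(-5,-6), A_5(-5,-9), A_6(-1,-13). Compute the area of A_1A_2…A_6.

240.5

Cross-terms: 84, 2, 142, 15, 56, 182  ⇒  Σ = 481
Area = |Σ|/2 = 240.5.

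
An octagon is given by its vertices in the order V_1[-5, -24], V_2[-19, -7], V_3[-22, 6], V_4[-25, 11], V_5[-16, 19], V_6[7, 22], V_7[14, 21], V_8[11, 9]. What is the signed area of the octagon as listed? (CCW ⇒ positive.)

Apply the shoelace (surveyor's) formula: 2A = Σ (x_i·y_{i+1} − x_{i+1}·y_i), indices taken mod 8.
Σ = (-421) + (-268) + (-92) + (-299) + (-485) + (-161) + (-105) + (-219) = -2050
Signed area = Σ/2 = -1025 (negative ⇒ clockwise traversal).

-1025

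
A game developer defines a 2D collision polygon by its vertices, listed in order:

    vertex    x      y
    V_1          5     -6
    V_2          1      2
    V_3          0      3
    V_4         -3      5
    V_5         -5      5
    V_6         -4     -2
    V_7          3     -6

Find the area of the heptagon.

Apply Gauss's area formula: 2A = Σ (x_i·y_{i+1} − x_{i+1}·y_i), indices taken mod 7.
Cross-terms: 16, 3, 9, 10, 30, 30, 12  ⇒  Σ = 110
Area = |Σ|/2 = 55.

55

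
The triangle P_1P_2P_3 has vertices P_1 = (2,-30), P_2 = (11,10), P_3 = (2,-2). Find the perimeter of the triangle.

84

|P_1P_2| = √((9)² + (40)²) = √1681 = 41
|P_2P_3| = √((-9)² + (-12)²) = √225 = 15
|P_3P_1| = √((0)² + (-28)²) = √784 = 28
Perimeter = 41 + 15 + 28 = 84.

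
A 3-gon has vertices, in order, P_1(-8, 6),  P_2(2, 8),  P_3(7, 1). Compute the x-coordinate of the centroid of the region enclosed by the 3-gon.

1/3

Apply the shoelace formula. First the cross-terms c_i = x_i·y_{i+1} − x_{i+1}·y_i:
  -76, -54, 50  ⇒  2A = -80, A = -40.
Then Σ (x_i + x_{i+1})·c_i = -80, so x̄ = -80 / (6·(-40)) = 1/3.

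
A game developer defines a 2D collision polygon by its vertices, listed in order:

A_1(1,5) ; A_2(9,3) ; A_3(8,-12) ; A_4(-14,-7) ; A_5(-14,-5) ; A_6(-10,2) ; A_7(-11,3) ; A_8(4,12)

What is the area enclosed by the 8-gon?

Apply the shoelace (surveyor's) formula: 2A = Σ (x_i·y_{i+1} − x_{i+1}·y_i), indices taken mod 8.
Σ = (-42) + (-132) + (-224) + (-28) + (-78) + (-8) + (-144) + (8) = -648
Area = |Σ|/2 = 324.

324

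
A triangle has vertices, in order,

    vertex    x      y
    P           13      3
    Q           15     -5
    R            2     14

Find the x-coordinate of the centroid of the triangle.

10

Apply the surveyor's formula. First the cross-terms c_i = x_i·y_{i+1} − x_{i+1}·y_i:
  -110, 220, -176  ⇒  2A = -66, A = -33.
Then Σ (x_i + x_{i+1})·c_i = -1980, so x̄ = -1980 / (6·(-33)) = 10.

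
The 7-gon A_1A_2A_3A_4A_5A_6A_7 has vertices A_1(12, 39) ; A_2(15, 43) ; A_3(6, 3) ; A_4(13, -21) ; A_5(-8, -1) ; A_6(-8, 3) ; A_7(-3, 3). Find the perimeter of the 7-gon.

148

|A_1A_2| = √((3)² + (4)²) = √25 = 5
|A_2A_3| = √((-9)² + (-40)²) = √1681 = 41
|A_3A_4| = √((7)² + (-24)²) = √625 = 25
|A_4A_5| = √((-21)² + (20)²) = √841 = 29
|A_5A_6| = √((0)² + (4)²) = √16 = 4
|A_6A_7| = √((5)² + (0)²) = √25 = 5
|A_7A_1| = √((15)² + (36)²) = √1521 = 39
Perimeter = 5 + 41 + 25 + 29 + 4 + 5 + 39 = 148.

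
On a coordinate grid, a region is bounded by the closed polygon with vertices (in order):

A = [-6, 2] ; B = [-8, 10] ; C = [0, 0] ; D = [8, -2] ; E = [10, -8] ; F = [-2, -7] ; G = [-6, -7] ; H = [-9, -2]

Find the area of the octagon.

141.5

Apply the shoelace formula: 2A = Σ (x_i·y_{i+1} − x_{i+1}·y_i), indices taken mod 8.
Σ = (-44) + (0) + (0) + (-44) + (-86) + (-28) + (-51) + (-30) = -283
Area = |Σ|/2 = 141.5.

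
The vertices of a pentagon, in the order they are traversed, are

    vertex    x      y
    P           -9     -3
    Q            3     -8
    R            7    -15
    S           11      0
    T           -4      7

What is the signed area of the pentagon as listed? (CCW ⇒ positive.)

204.5

Apply the shoelace (surveyor's) formula: 2A = Σ (x_i·y_{i+1} − x_{i+1}·y_i), indices taken mod 5.
Σ = (81) + (11) + (165) + (77) + (75) = 409
Signed area = Σ/2 = 204.5 (positive ⇒ counter-clockwise traversal).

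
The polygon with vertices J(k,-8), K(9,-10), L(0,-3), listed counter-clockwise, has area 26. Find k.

-1

The doubled signed area Σ (x_i y_{i+1} − x_{i+1} y_i) is linear in k.
With k=0 it equals 45; the coefficient of k is -7 (from the two edges through J).
So -7·k + 45 = 2·26 = 52 ⇒ k = -1.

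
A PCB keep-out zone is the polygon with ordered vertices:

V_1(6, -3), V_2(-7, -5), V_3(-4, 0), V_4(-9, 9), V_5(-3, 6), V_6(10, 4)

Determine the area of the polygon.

Apply Gauss's area formula: 2A = Σ (x_i·y_{i+1} − x_{i+1}·y_i), indices taken mod 6.
Cross-terms: -51, -20, -36, -27, -72, -54  ⇒  Σ = -260
Area = |Σ|/2 = 130.

130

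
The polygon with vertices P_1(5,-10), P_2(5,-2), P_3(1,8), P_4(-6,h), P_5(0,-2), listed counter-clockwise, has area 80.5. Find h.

9

Write out the shoelace sum; only the two edges meeting at P_4 involve h:
2·Area = [(1·h − (-6)·8) + ((-6)·(-2) − 0·h)] + 92
       = 1·h + 152 = 161
⇒ h = 9.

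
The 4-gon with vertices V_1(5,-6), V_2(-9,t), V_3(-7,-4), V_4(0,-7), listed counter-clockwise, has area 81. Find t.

8

The doubled signed area Σ (x_i y_{i+1} − x_{i+1} y_i) is linear in t.
With t=0 it equals 66; the coefficient of t is 12 (from the two edges through V_2).
So 12·t + 66 = 2·81 = 162 ⇒ t = 8.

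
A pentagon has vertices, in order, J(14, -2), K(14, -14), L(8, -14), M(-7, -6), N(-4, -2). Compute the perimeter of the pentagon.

|JK| = √((0)² + (-12)²) = √144 = 12
|KL| = √((-6)² + (0)²) = √36 = 6
|LM| = √((-15)² + (8)²) = √289 = 17
|MN| = √((3)² + (4)²) = √25 = 5
|NJ| = √((18)² + (0)²) = √324 = 18
Perimeter = 12 + 6 + 17 + 5 + 18 = 58.

58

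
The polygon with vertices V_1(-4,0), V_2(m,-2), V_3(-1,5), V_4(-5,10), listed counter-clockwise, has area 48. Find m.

7

The doubled signed area Σ (x_i y_{i+1} − x_{i+1} y_i) is linear in m.
With m=0 it equals 61; the coefficient of m is 5 (from the two edges through V_2).
So 5·m + 61 = 2·48 = 96 ⇒ m = 7.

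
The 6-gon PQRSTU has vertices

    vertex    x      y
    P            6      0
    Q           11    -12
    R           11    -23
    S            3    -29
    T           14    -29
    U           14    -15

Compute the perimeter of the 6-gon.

76

|PQ| = √((5)² + (-12)²) = √169 = 13
|QR| = √((0)² + (-11)²) = √121 = 11
|RS| = √((-8)² + (-6)²) = √100 = 10
|ST| = √((11)² + (0)²) = √121 = 11
|TU| = √((0)² + (14)²) = √196 = 14
|UP| = √((-8)² + (15)²) = √289 = 17
Perimeter = 13 + 11 + 10 + 11 + 14 + 17 = 76.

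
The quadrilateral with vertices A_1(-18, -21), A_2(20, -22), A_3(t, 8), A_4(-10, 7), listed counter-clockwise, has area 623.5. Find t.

-5

Write out the shoelace sum; only the two edges meeting at A_3 involve t:
2·Area = [(20·8 − t·(-22)) + (t·7 − (-10)·8)] + 1152
       = 29·t + 1392 = 1247
⇒ t = -5.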